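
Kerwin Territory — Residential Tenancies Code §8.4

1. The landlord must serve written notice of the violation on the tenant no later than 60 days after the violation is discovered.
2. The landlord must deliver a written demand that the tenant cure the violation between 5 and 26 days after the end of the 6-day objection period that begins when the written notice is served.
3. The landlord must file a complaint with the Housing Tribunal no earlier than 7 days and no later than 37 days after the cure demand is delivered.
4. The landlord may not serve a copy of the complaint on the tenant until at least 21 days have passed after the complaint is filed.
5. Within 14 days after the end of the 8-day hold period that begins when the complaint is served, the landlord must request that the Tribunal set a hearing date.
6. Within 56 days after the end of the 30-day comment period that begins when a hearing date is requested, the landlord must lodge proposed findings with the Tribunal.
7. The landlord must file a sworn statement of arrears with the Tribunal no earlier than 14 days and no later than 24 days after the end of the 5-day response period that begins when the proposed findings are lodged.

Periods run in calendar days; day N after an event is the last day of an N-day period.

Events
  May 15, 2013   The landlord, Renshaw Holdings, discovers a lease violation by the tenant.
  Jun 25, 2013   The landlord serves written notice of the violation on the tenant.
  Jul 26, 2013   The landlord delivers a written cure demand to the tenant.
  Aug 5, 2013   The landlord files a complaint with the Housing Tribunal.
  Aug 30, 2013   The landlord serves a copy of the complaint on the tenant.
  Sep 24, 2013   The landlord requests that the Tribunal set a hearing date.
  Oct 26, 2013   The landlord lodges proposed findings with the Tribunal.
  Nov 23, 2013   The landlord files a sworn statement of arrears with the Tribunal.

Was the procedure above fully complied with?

No

(1) due by May 15, 2013 + 60 days = Jul 14, 2013; Jun 25, 2013 is within that limit.
(2) the permitted window runs from Jul 1, 2013 + 5 = Jul 6, 2013 to Jul 1, 2013 + 26 = Jul 27, 2013; done Jul 26, 2013, which is between those dates.
(3) the permitted window runs from Jul 26, 2013 + 7 = Aug 2, 2013 to Jul 26, 2013 + 37 = Sep 1, 2013; Aug 5, 2013 falls inside that range.
(4) permitted from Aug 5, 2013 + 21 days = Aug 26, 2013 onward; done Aug 30, 2013, after the minimum wait.
(5) due by Sep 7, 2013 + 14 days = Sep 21, 2013; not done until Sep 24, 2013, 3 days after the deadline.
The analysis stops there.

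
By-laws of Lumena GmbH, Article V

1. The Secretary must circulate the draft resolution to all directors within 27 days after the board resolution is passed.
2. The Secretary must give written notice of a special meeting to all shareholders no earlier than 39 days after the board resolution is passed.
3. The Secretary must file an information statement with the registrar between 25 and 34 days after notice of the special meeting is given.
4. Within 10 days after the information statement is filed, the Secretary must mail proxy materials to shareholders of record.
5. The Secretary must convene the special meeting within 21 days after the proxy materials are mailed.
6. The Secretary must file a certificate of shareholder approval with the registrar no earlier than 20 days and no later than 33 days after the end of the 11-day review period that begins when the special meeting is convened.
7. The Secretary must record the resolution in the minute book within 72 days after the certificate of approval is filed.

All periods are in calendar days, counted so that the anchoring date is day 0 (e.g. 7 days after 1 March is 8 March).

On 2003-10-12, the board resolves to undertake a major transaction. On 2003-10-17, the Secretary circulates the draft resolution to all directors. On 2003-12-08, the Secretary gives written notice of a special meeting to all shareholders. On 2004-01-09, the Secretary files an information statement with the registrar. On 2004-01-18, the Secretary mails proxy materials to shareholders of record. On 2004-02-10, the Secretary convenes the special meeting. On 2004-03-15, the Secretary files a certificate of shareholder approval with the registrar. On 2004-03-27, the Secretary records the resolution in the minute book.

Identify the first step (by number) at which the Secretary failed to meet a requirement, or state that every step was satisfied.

Step 5

(1) due by 2003-10-12 + 27 days = 2003-11-08; done 2003-10-17 — timely.
(2) permitted from 2003-10-12 + 39 days = 2003-11-20 onward; 2003-12-08 is on or after that date.
(3) the permitted window runs from 2003-12-08 + 25 = 2004-01-02 to 2003-12-08 + 34 = 2004-01-11; done 2004-01-09, which is between those dates.
(4) due by 2004-01-09 + 10 days = 2004-01-19; done 2004-01-18 — timely.
(5) due by 2004-01-18 + 21 days = 2004-02-08; not done until 2004-02-10, 2 days after the deadline.
Later steps need not be reached.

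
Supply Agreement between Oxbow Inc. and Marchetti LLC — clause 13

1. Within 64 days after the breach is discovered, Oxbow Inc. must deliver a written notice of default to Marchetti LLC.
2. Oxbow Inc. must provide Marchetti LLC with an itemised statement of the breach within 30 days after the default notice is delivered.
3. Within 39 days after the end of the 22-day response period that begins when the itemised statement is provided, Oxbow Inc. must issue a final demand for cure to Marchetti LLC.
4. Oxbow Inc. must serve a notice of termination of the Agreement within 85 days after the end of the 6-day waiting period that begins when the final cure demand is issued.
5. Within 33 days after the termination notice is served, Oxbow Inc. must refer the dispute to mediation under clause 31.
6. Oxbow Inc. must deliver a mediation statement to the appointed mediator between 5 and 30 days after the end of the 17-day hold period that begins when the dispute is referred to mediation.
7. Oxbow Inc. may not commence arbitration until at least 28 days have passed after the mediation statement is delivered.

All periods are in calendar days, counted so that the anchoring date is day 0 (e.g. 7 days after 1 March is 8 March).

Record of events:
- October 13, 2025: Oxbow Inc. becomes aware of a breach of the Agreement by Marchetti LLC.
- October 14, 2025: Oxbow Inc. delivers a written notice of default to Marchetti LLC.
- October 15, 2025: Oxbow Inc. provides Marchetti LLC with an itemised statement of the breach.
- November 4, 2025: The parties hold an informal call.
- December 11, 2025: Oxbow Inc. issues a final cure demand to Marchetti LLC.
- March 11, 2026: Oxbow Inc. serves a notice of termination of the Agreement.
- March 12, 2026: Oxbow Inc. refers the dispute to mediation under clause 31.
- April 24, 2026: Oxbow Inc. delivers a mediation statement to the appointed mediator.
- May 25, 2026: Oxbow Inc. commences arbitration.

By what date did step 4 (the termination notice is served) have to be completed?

The final cure demand is issued on December 11, 2025; the 6-day waiting period therefore ends December 17, 2025, and step 4 runs from that date. 85 days after December 17, 2025 is March 12, 2026.

March 12, 2026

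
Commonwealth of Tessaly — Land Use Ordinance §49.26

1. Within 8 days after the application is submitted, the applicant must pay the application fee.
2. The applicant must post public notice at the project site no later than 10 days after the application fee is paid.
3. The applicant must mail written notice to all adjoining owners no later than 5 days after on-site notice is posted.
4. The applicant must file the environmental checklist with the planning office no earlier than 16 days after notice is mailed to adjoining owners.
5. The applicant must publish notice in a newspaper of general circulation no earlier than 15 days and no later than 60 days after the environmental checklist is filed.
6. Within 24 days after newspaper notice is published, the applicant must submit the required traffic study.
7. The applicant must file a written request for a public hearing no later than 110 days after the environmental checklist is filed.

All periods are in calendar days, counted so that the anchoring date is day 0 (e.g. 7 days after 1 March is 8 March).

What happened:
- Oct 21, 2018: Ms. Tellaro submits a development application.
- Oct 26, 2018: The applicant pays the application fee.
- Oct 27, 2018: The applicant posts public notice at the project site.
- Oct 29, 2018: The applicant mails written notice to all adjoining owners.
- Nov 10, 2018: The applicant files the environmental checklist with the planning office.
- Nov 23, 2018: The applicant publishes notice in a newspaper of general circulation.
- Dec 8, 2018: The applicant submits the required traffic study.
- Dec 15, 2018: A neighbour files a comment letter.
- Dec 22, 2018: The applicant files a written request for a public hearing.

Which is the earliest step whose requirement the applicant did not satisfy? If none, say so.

Step 4

(1) due by Oct 21, 2018 + 8 days = Oct 29, 2018; Oct 26, 2018 is within that limit.
(2) due by Oct 26, 2018 + 10 days = Nov 5, 2018; done Oct 27, 2018 — timely.
(3) due by Oct 27, 2018 + 5 days = Nov 1, 2018; done Oct 29, 2018 — timely.
(4) permitted from Oct 29, 2018 + 16 days = Nov 14, 2018 onward; Nov 10, 2018 is 4 days before the earliest permitted date.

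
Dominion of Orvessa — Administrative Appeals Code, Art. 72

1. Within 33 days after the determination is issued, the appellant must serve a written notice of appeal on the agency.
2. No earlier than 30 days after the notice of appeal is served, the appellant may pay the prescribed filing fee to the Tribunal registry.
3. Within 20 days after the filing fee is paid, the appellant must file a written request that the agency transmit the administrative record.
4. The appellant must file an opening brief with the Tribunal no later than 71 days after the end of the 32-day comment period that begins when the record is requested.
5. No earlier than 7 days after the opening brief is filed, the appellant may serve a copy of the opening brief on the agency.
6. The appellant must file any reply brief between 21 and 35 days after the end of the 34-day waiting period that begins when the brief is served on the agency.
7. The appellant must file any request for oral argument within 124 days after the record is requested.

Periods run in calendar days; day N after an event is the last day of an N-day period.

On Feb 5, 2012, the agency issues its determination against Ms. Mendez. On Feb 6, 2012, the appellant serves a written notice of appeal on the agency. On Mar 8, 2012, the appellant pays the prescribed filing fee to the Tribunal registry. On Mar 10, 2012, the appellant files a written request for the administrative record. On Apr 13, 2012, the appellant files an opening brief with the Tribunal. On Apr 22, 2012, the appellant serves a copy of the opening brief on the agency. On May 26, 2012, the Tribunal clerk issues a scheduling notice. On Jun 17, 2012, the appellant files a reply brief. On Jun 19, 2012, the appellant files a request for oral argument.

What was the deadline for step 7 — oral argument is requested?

Jul 12, 2012

Step 7 runs from Mar 10, 2012, when the record is requested. 124 days after Mar 10, 2012 is Jul 12, 2012.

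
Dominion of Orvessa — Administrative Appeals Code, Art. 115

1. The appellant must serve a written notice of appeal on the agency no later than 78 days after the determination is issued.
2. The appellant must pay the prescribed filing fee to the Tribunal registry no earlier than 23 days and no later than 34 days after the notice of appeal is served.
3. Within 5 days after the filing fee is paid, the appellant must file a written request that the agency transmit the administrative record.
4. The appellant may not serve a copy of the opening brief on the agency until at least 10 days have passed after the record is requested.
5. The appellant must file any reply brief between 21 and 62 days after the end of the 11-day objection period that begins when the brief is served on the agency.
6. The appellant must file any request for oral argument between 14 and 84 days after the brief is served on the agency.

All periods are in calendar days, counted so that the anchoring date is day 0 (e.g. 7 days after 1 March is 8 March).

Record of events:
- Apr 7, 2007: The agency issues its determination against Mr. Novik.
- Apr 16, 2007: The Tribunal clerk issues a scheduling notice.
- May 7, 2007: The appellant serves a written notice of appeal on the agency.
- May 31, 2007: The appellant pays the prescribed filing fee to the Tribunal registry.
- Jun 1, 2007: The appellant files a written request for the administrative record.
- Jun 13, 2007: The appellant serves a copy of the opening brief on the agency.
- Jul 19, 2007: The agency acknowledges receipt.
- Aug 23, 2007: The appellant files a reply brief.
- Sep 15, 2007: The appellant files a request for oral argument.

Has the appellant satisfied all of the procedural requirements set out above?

Step 1 — counting 78 days from Apr 7, 2007 (when the determination is issued) gives a deadline of Jun 24, 2007; May 7, 2007 is within that limit.
Step 2 — 23 and 34 days from May 7, 2007 (when the notice of appeal is served) are May 30, 2007 and Jun 10, 2007 respectively; May 31, 2007 falls inside that range.
Step 3 — counting 5 days from May 31, 2007 (when the filing fee is paid) gives a deadline of Jun 5, 2007; done Jun 1, 2007 — timely.
Step 4 — must wait 10 days from Jun 1, 2007 (when the record is requested), so not before Jun 11, 2007; done Jun 13, 2007 — permitted.
Step 5 — 21 and 62 days from Jun 24, 2007 (end of the 11-day objection period, which began when the brief is served on the agency on Jun 13, 2007) are Jul 15, 2007 and Aug 25, 2007 respectively; done Aug 23, 2007, which is between those dates.
Step 6 — 14 and 84 days from Jun 13, 2007 (when the brief is served on the agency) are Jun 27, 2007 and Sep 5, 2007 respectively; done Sep 15, 2007 — 10 days after the window closed.

No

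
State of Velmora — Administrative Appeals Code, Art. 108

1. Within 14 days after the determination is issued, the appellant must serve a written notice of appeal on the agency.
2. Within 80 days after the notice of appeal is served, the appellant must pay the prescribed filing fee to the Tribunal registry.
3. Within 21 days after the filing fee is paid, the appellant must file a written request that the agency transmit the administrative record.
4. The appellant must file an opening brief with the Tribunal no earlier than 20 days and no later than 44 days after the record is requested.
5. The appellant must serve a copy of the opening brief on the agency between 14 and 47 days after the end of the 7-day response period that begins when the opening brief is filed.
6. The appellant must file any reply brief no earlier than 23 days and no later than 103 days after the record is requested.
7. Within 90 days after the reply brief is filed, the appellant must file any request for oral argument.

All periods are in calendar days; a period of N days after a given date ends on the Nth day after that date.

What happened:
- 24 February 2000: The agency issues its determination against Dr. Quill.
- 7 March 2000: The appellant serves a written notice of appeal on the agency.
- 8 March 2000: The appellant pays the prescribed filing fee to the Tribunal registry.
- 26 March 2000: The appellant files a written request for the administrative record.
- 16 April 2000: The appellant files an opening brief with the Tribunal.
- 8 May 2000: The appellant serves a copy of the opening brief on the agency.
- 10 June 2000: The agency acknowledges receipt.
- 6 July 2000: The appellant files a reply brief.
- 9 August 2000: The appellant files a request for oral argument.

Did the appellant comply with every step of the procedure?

Yes

(1) due by 24 February 2000 + 14 days = 9 March 2000; 7 March 2000 is within that limit.
(2) due by 7 March 2000 + 80 days = 26 May 2000; done 8 March 2000 — timely.
(3) due by 8 March 2000 + 21 days = 29 March 2000; 26 March 2000 is within that limit.
(4) the permitted window runs from 26 March 2000 + 20 = 15 April 2000 to 26 March 2000 + 44 = 9 May 2000; done 16 April 2000 — within the window.
(5) the permitted window runs from 23 April 2000 + 14 = 7 May 2000 to 23 April 2000 + 47 = 9 June 2000; done 8 May 2000, which is between those dates.
(6) the permitted window runs from 26 March 2000 + 23 = 18 April 2000 to 26 March 2000 + 103 = 7 July 2000; done 6 July 2000, which is between those dates.
(7) due by 6 July 2000 + 90 days = 4 October 2000; completed 9 August 2000, before the deadline.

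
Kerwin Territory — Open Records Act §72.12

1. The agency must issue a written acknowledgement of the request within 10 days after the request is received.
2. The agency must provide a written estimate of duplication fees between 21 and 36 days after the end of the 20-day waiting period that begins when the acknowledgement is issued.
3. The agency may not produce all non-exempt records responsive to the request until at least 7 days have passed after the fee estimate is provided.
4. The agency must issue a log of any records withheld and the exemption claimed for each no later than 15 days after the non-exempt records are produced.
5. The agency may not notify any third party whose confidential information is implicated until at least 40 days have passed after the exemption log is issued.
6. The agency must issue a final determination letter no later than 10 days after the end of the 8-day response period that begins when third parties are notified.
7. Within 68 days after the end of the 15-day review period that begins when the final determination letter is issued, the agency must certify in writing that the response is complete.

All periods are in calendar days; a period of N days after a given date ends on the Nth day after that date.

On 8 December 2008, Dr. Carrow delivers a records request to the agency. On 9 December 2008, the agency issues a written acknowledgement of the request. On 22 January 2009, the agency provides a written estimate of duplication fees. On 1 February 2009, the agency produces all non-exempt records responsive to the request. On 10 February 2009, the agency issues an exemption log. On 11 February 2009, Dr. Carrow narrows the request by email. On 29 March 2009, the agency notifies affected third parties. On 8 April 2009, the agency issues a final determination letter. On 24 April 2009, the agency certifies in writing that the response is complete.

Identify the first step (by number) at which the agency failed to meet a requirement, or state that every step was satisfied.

None — every step was satisfied

(1) due by 8 December 2008 + 10 days = 18 December 2008; done 9 December 2008 — timely.
(2) the permitted window runs from 29 December 2008 + 21 = 19 January 2009 to 29 December 2008 + 36 = 3 February 2009; done 22 January 2009 — within the window.
(3) permitted from 22 January 2009 + 7 days = 29 January 2009 onward; 1 February 2009 is on or after that date.
(4) due by 1 February 2009 + 15 days = 16 February 2009; completed 10 February 2009, before the deadline.
(5) permitted from 10 February 2009 + 40 days = 22 March 2009 onward; 29 March 2009 is on or after that date.
(6) due by 6 April 2009 + 10 days = 16 April 2009; completed 8 April 2009, before the deadline.
(7) due by 23 April 2009 + 68 days = 30 June 2009; done 24 April 2009 — timely.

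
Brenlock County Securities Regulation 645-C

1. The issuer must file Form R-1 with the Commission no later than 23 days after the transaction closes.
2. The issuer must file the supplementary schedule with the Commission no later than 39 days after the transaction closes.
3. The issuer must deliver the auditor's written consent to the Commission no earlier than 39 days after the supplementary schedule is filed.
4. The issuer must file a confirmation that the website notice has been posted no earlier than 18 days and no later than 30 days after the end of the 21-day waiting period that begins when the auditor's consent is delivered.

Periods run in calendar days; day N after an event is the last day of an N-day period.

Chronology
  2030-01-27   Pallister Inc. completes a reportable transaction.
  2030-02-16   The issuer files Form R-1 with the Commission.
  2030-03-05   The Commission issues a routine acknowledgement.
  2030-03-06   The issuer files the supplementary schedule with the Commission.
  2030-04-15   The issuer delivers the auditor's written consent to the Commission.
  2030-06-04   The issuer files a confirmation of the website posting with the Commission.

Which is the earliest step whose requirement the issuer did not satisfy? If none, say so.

Step 1: 23 days after 2030-01-27 (when the transaction closes) is 2030-02-19; done 2030-02-16 — timely.
Step 2: 39 days after 2030-01-27 (when the transaction closes) is 2030-03-07; done 2030-03-06 — timely.
Step 3: the earliest permitted date is 39 days after 2030-03-06 (when the supplementary schedule is filed), i.e. 2030-04-14; 2030-04-15 is on or after that date.
Step 4: the window is 18–30 days after 2030-05-06 (end of the 21-day waiting period, which began when the auditor's consent is delivered on 2030-04-15), so 2030-05-24 through 2030-06-05; done 2030-06-04 — within the window.

None — every step was satisfied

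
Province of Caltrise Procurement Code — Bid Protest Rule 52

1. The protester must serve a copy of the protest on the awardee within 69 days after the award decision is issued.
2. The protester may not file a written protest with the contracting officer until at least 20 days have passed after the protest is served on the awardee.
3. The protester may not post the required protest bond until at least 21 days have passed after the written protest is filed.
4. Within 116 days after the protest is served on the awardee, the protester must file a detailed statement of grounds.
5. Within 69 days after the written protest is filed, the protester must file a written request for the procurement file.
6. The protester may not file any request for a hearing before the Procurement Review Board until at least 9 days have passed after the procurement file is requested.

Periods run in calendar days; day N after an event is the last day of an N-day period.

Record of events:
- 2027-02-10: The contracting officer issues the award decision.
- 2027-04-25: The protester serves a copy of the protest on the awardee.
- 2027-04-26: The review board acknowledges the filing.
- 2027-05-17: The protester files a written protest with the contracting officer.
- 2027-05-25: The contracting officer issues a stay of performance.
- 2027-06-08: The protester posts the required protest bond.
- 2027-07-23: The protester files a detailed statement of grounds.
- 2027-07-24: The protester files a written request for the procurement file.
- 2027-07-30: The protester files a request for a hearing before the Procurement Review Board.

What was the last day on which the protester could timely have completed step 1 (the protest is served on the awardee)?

Step 1 runs from 2027-02-10, when the award decision is issued. 69 days after 2027-02-10 is 2027-04-20.

2027-04-20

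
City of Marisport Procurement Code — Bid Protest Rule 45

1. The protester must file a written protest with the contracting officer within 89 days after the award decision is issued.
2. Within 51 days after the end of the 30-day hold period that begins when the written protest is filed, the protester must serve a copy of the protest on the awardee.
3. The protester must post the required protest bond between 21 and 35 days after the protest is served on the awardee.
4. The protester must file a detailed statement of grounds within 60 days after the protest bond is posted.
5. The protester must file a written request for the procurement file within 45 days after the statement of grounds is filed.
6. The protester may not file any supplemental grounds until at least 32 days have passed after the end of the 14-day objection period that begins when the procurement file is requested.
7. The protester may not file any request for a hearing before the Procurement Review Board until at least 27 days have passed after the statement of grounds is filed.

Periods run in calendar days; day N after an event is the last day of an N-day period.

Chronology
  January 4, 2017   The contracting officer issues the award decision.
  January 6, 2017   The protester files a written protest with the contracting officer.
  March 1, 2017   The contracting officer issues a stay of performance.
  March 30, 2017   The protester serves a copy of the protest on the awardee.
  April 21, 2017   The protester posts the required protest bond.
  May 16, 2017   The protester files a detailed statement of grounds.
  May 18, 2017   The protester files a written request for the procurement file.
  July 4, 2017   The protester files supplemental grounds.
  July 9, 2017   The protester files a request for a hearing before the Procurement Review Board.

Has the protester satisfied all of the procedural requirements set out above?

No

Step 1 — counting 89 days from January 4, 2017 (when the award decision is issued) gives a deadline of April 3, 2017; done January 6, 2017 — timely.
Step 2 — counting 51 days from February 5, 2017 (end of the 30-day hold period, which began when the written protest is filed on January 6, 2017) gives a deadline of March 28, 2017; not done until March 30, 2017, 2 days after the deadline.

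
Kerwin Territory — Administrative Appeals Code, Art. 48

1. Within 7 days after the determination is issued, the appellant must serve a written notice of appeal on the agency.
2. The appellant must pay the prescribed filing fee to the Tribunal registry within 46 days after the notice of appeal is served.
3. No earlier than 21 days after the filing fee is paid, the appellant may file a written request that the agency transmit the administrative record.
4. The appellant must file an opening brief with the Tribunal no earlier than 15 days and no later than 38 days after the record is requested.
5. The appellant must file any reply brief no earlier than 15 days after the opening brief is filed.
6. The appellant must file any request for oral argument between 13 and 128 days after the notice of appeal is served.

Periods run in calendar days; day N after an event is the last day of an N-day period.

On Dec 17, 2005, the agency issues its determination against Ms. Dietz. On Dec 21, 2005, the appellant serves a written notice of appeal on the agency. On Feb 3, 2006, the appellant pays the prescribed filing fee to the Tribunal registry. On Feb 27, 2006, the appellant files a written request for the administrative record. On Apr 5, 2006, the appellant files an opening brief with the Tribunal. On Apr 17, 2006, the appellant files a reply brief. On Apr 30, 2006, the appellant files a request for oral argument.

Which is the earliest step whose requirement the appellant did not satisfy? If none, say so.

Step 5

Step 1: 7 days after Dec 17, 2005 (when the determination is issued) is Dec 24, 2005; completed Dec 21, 2005, before the deadline.
Step 2: 46 days after Dec 21, 2005 (when the notice of appeal is served) is Feb 5, 2006; completed Feb 3, 2006, before the deadline.
Step 3: the earliest permitted date is 21 days after Feb 3, 2006 (when the filing fee is paid), i.e. Feb 24, 2006; done Feb 27, 2006 — permitted.
Step 4: the window is 15–38 days after Feb 27, 2006 (when the record is requested), so Mar 14, 2006 through Apr 6, 2006; done Apr 5, 2006, which is between those dates.
Step 5: the earliest permitted date is 15 days after Apr 5, 2006 (when the opening brief is filed), i.e. Apr 20, 2006; acted on Apr 17, 2006, 3 days prematurely.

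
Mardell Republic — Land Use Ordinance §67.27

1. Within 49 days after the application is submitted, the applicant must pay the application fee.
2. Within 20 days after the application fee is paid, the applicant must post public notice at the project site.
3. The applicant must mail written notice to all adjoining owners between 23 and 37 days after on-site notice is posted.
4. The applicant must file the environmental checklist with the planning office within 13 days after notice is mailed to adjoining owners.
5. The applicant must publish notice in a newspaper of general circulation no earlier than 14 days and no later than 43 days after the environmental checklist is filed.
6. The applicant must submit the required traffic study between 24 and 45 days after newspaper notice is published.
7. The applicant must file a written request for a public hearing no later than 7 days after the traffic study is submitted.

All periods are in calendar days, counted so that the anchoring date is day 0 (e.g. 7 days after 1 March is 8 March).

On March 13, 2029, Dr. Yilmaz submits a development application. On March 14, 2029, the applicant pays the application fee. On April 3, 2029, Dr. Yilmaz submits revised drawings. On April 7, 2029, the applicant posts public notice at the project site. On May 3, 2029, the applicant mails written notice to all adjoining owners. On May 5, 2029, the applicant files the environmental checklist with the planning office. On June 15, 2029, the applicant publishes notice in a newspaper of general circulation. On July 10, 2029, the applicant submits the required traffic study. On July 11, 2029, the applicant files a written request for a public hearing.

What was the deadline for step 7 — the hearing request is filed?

July 17, 2029

Step 7 runs from July 10, 2029, when the traffic study is submitted. 7 days after July 10, 2029 is July 17, 2029.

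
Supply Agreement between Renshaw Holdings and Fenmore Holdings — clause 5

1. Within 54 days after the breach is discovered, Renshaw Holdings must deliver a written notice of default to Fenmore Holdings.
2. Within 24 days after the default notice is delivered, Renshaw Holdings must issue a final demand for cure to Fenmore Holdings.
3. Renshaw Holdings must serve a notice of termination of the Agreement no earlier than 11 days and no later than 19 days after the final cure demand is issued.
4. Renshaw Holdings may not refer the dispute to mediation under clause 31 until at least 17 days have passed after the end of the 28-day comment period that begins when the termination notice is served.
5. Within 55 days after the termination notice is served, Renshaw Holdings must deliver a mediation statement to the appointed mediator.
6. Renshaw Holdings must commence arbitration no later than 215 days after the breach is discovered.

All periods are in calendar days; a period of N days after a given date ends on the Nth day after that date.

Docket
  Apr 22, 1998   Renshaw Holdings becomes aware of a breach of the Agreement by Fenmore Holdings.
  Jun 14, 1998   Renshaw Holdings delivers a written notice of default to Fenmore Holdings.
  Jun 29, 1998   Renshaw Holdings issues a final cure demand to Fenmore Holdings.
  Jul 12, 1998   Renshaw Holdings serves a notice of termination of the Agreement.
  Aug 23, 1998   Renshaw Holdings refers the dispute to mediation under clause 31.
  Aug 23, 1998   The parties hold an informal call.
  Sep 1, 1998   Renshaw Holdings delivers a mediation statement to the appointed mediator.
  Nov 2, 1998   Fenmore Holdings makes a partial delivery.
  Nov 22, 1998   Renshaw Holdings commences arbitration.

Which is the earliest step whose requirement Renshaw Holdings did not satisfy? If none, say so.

Step 4

Step 1: 54 days after Apr 22, 1998 (when the breach is discovered) is Jun 15, 1998; completed Jun 14, 1998, before the deadline.
Step 2: 24 days after Jun 14, 1998 (when the default notice is delivered) is Jul 8, 1998; Jun 29, 1998 is within that limit.
Step 3: the window is 11–19 days after Jun 29, 1998 (when the final cure demand is issued), so Jul 10, 1998 through Jul 18, 1998; done Jul 12, 1998, which is between those dates.
Step 4: the earliest permitted date is 17 days after Aug 9, 1998 (end of the 28-day comment period, which began when the termination notice is served on Jul 12, 1998), i.e. Aug 26, 1998; done Aug 23, 1998 — 3 days too early.
The analysis stops there.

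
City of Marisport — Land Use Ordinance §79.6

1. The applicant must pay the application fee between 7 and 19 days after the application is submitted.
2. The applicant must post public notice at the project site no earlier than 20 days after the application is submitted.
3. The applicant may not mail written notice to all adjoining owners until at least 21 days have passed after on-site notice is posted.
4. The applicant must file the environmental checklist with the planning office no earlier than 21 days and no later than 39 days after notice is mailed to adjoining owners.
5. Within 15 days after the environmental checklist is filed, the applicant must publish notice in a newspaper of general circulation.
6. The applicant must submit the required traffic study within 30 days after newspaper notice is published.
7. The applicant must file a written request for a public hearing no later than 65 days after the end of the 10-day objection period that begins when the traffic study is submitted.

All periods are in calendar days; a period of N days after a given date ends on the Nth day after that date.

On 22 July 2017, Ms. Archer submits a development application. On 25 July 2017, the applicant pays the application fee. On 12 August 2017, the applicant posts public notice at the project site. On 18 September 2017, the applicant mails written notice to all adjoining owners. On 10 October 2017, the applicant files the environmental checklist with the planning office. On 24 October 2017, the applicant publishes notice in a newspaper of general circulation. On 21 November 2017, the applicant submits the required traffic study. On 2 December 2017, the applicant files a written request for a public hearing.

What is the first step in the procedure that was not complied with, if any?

(1) the permitted window runs from 22 July 2017 + 7 = 29 July 2017 to 22 July 2017 + 19 = 10 August 2017; done 25 July 2017 — 4 days before the window opened.
The procedure was therefore not followed at step 1.

Step 1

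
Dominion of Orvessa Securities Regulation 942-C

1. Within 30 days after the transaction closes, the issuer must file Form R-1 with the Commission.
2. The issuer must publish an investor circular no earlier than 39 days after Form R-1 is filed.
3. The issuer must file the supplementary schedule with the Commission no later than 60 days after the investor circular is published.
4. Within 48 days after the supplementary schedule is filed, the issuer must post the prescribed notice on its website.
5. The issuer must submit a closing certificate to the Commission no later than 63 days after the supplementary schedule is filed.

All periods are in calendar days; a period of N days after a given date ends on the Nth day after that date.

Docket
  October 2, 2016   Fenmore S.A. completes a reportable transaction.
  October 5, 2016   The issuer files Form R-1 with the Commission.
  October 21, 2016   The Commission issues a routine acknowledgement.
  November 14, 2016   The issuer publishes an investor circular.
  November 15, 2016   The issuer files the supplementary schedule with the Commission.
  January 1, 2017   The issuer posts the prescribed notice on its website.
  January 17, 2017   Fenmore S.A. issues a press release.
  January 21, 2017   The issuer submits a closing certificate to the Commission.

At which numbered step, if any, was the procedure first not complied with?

(1) due by October 2, 2016 + 30 days = November 1, 2016; October 5, 2016 is within that limit.
(2) permitted from October 5, 2016 + 39 days = November 13, 2016 onward; November 14, 2016 is on or after that date.
(3) due by November 14, 2016 + 60 days = January 13, 2017; November 15, 2016 is within that limit.
(4) due by November 15, 2016 + 48 days = January 2, 2017; done January 1, 2017 — timely.
(5) due by November 15, 2016 + 63 days = January 17, 2017; January 21, 2017 misses that deadline by 4 days.
The procedure was therefore not followed at step 5.

Step 5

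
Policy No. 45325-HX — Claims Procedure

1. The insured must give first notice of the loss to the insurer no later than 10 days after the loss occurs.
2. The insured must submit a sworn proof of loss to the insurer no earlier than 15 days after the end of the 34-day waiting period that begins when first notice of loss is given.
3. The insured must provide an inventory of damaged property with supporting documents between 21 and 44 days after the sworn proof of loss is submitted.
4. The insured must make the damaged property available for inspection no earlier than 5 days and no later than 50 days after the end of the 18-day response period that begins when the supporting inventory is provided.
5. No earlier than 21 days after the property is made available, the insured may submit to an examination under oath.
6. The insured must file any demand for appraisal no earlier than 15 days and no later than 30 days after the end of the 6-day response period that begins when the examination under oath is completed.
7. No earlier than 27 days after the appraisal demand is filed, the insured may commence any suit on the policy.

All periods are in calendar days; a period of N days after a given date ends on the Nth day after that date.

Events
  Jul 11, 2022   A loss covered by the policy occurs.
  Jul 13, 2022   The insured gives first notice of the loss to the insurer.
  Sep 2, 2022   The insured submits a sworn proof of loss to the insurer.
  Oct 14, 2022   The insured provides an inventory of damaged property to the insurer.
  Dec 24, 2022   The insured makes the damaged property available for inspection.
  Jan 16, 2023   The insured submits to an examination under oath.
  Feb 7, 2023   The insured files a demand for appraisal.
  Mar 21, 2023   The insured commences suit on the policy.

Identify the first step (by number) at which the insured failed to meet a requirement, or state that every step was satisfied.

Step 1: 10 days after Jul 11, 2022 (when the loss occurs) is Jul 21, 2022; completed Jul 13, 2022, before the deadline.
Step 2: the earliest permitted date is 15 days after Aug 16, 2022 (end of the 34-day waiting period, which began when first notice of loss is given on Jul 13, 2022), i.e. Aug 31, 2022; done Sep 2, 2022 — permitted.
Step 3: the window is 21–44 days after Sep 2, 2022 (when the sworn proof of loss is submitted), so Sep 23, 2022 through Oct 16, 2022; done Oct 14, 2022 — within the window.
Step 4: the window is 5–50 days after Nov 1, 2022 (end of the 18-day response period, which began when the supporting inventory is provided on Oct 14, 2022), so Nov 6, 2022 through Dec 21, 2022; done Dec 24, 2022 — 3 days after the window closed.
No need to go further; step 4 was not satisfied.

Step 4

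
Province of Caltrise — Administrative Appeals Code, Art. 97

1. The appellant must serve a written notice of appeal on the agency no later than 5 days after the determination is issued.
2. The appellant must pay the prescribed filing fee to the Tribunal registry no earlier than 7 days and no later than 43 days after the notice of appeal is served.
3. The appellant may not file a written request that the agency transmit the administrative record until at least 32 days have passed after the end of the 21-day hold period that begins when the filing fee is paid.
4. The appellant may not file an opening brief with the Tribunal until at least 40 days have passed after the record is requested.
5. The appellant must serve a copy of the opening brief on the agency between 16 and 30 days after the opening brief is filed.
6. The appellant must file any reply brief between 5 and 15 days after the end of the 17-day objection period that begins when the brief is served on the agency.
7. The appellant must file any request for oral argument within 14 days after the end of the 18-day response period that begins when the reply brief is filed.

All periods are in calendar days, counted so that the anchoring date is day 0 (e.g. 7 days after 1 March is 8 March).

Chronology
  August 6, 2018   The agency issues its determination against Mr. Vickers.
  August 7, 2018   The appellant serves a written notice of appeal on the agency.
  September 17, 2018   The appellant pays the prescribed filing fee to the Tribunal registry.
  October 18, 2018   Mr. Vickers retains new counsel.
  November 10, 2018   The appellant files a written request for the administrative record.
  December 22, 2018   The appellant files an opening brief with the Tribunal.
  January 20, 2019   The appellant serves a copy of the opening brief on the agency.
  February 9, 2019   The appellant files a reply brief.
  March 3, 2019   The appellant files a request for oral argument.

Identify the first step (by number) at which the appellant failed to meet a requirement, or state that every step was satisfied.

(1) due by August 6, 2018 + 5 days = August 11, 2018; done August 7, 2018 — timely.
(2) the permitted window runs from August 7, 2018 + 7 = August 14, 2018 to August 7, 2018 + 43 = September 19, 2018; done September 17, 2018, which is between those dates.
(3) permitted from October 8, 2018 + 32 days = November 9, 2018 onward; done November 10, 2018, after the minimum wait.
(4) permitted from November 10, 2018 + 40 days = December 20, 2018 onward; December 22, 2018 is on or after that date.
(5) the permitted window runs from December 22, 2018 + 16 = January 7, 2019 to December 22, 2018 + 30 = January 21, 2019; done January 20, 2019, which is between those dates.
(6) the permitted window runs from February 6, 2019 + 5 = February 11, 2019 to February 6, 2019 + 15 = February 21, 2019; February 9, 2019 is 2 days too early.

Step 6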